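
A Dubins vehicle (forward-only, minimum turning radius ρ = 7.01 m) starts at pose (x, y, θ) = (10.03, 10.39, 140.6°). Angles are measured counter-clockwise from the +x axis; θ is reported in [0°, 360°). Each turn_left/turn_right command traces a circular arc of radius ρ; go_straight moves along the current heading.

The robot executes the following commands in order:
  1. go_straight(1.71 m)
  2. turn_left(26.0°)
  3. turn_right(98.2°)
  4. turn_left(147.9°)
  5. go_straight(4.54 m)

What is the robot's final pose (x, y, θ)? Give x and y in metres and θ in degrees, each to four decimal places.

set_pose: (x, y, θ) = (10.0300, 10.3900, 140.6000°), ρ = 7.01
go_straight(1.71): x += 1.71·cos θ, y += 1.71·sin θ → (8.7086, 11.4754, 140.6000°)
turn_left(26.0°): centre at ρ to the left, rotate +26.0° → (5.8837, 12.8777, 166.6000°)
turn_right(98.2°): centre at ρ to the right, rotate −98.2° → (0.9905, 22.2774, 68.4000°)
turn_left(147.9°): centre at ρ to the left, rotate +147.9° → (-9.6772, 30.5075, 216.3000°)
go_straight(4.54): x += 4.54·cos θ, y += 4.54·sin θ → (-13.3361, 27.8198, 216.3000°)

(-13.3361, 27.8198, 216.3000°)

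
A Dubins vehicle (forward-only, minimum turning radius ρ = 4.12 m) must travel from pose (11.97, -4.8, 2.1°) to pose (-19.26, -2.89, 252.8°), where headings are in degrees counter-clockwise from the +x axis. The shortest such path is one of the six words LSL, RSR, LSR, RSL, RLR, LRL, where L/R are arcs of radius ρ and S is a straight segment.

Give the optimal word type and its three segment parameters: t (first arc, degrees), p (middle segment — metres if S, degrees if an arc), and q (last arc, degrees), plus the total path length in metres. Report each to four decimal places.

Let ψ = atan2(Δy, Δx) = atan2(1.91, -31.23) = 176.5002° be the start→goal bearing.
Normalize: d = |goal − start| / ρ = 31.288352/4.12 = 7.594260, α = (θ_start − ψ) mod 360° = 185.5998° = 3.239328 rad, β = (θ_goal − ψ) mod 360° = 76.2998° = 1.331683 rad.
Common terms: sin α = -0.097579, cos α = -0.995228, sin β = 0.971548, cos β = 0.236842, cos(α−β) = -0.330514, d² = 57.672790. Work in radians in the unit-radius frame; every candidate has L = ρ·(t + p + q).
LSL: p² = 2 + d² − 2cos(α−β) + 2d(sin α − sin β) = 44.095350; p = √p² = 6.640433; φ = atan2(cos β − cos α, d + sin α − sin β) = 0.186622 rad; t = (φ − α) mod 2π = 3.230480 rad, q = (β − φ) mod 2π = 1.145061 rad → L = 4.12·(3.230480 + 6.640433 + 1.145061) = 4.12·11.015973 = 45.385810 m
RSR: p² = 2 + d² − 2cos(α−β) + 2d(sin β − sin α) = 76.572287; p = √p² = 8.750559; φ = atan2(cos α − cos β, d − sin α + sin β) = -0.141268 rad; t = (α − φ) mod 2π = 3.380596 rad, q = (φ − β) mod 2π = 4.810234 rad → L = 4.12·(3.380596 + 8.750559 + 4.810234) = 4.12·16.941389 = 69.798524 m
LSR: p² = d² − 2 + 2cos(α−β) + 2d(sin α + sin β) = 68.286055; p = √p² = 8.263538; φ = atan2(−cos α − cos β, d + sin α + sin β) − atan2(−2, p) = 0.326779 rad; t = (φ − α) mod 2π = 3.370637 rad, q = (φ − β) mod 2π = 5.278282 rad → L = 4.12·(3.370637 + 8.263538 + 5.278282) = 4.12·16.912456 = 69.679320 m
RSL: p² = d² − 2 + 2cos(α−β) − 2d(sin α + sin β) = 41.737467; p = √p² = 6.460454; φ = atan2(cos α + cos β, d − sin α − sin β) − atan2(2, p) = -0.412593 rad; t = (α − φ) mod 2π = 3.651921 rad, q = (β − φ) mod 2π = 1.744276 rad → L = 4.12·(3.651921 + 6.460454 + 1.744276) = 4.12·11.856651 = 48.849403 m
RLR: c = (6 − d² + 2cos(α−β) + 2d(sin α − sin β))/8 = -8.571536, |c| > 1 → infeasible
LRL: c = (6 − d² + 2cos(α−β) − 2d(sin α − sin β))/8 = -4.511919, |c| > 1 → infeasible
Shortest: LSL with L = 45.385810 m ≈ 45.3858 m
Convert LSL to answer units (arcs ×180/π): t = 3.230480·180/π = 185.0928°, p = ρ·p = 4.12·6.640433 = 27.3586 m, q = 1.145061·180/π = 65.6072°, L = 45.3858 m.

LSL: t = 185.0928°, p = 27.3586 m, q = 65.6072°, L = 45.3858 m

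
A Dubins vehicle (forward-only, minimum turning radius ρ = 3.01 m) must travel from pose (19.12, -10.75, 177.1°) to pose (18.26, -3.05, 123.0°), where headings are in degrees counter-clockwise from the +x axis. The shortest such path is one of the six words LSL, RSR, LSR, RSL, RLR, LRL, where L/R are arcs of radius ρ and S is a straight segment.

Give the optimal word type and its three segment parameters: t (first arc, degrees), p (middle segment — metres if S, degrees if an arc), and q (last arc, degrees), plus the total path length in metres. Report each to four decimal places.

LRL: t = 59.4403°, p = 253.8405°, q = 140.3002°, L = 23.8286 m

Let ψ = atan2(Δy, Δx) = atan2(7.70, -0.86) = 96.3729° be the start→goal bearing.
Normalize: d = |goal − start| / ρ = 7.747877/3.01 = 2.574046, α = (θ_start − ψ) mod 360° = 80.7271° = 1.408954 rad, β = (θ_goal − ψ) mod 360° = 26.6271° = 0.464731 rad.
Common terms: sin α = 0.986932, cos α = 0.161136, sin β = 0.448183, cos β = 0.893942, cos(α−β) = 0.586372, d² = 6.625711. Work in radians in the unit-radius frame; every candidate has L = ρ·(t + p + q).
LSL: p² = 2 + d² − 2cos(α−β) + 2d(sin α − sin β) = 10.226498; p = √p² = 3.197890; φ = atan2(cos β − cos α, d + sin α − sin β) = 0.231207 rad; t = (φ − α) mod 2π = 5.105438 rad, q = (β − φ) mod 2π = 0.233524 rad → L = 3.01·(5.105438 + 3.197890 + 0.233524) = 3.01·8.536852 = 25.695924 m
RSR: p² = 2 + d² − 2cos(α−β) + 2d(sin β − sin α) = 4.679434; p = √p² = 2.163200; φ = atan2(cos α − cos β, d − sin α + sin β) = -0.345599 rad; t = (α − φ) mod 2π = 1.754553 rad, q = (φ − β) mod 2π = 5.472855 rad → L = 3.01·(1.754553 + 2.163200 + 5.472855) = 3.01·9.390608 = 28.265731 m
LSR: p² = d² − 2 + 2cos(α−β) + 2d(sin α + sin β) = 13.186557; p = √p² = 3.631330; φ = atan2(−cos α − cos β, d + sin α + sin β) − atan2(−2, p) = 0.246096 rad; t = (φ − α) mod 2π = 5.120327 rad, q = (φ − β) mod 2π = 6.064550 rad → L = 3.01·(5.120327 + 3.631330 + 6.064550) = 3.01·14.816207 = 44.596784 m
RSL: p² = d² − 2 + 2cos(α−β) − 2d(sin α + sin β) = -1.589646 < 0 → infeasible
RLR: c = (6 − d² + 2cos(α−β) + 2d(sin α − sin β))/8 = 0.415071; p = 2π − arccos c = 5.140410 rad; φ = atan2(cos α − cos β, d − sin α + sin β) = -0.345599 rad; t = (α − φ + p/2) mod 2π = 4.324758 rad, q = (α − β − t + p) mod 2π = 1.759875 rad → L = 3.01·(4.324758 + 5.140410 + 1.759875) = 3.01·11.225042 = 33.787377 m
LRL: c = (6 − d² + 2cos(α−β) − 2d(sin α − sin β))/8 = -0.278312; p = 2π − arccos c = 4.430353 rad; φ = atan2(cos β − cos α, d + sin α − sin β) = 0.231207 rad; t = (φ − α + p/2) mod 2π = 1.037429 rad, q = (β − α − t + p) mod 2π = 2.448700 rad → L = 3.01·(1.037429 + 4.430353 + 2.448700) = 3.01·7.916482 = 23.828611 m
Shortest: LRL with L = 23.828611 m ≈ 23.8286 m
Convert LRL to answer units (arcs ×180/π): t = 1.037429·180/π = 59.4403°, p = 4.430353·180/π = 253.8405°, q = 2.448700·180/π = 140.3002°, L = 23.8286 m.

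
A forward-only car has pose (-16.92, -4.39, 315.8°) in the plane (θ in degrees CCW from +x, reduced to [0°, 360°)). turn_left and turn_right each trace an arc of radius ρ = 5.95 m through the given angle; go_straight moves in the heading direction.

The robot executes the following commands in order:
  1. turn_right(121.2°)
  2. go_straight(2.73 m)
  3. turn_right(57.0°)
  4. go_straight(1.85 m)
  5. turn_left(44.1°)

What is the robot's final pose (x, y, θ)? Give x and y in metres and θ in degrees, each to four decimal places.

set_pose: (x, y, θ) = (-16.9200, -4.3900, 315.8000°), ρ = 5.95
turn_right(121.2°): centre at ρ to the right, rotate −121.2° → (-19.5683, -14.4135, 194.6000°)
go_straight(2.73): x += 2.73·cos θ, y += 2.73·sin θ → (-22.2102, -15.1016, 194.6000°)
turn_right(57.0°): centre at ρ to the right, rotate −57.0° → (-27.7221, -13.7376, 137.6000°)
go_straight(1.85): x += 1.85·cos θ, y += 1.85·sin θ → (-29.0882, -12.4901, 137.6000°)
turn_left(44.1°): centre at ρ to the left, rotate +44.1° → (-33.2768, -10.9365, 181.7000°)

(-33.2768, -10.9365, 181.7000°)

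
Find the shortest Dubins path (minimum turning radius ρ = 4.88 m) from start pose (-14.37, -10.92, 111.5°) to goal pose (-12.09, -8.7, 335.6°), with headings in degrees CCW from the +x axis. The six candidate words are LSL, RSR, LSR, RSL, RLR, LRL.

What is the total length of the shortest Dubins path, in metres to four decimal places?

Let ψ = atan2(Δy, Δx) = atan2(2.22, 2.28) = 44.2361° be the start→goal bearing.
Normalize: d = |goal − start| / ρ = 3.182263/4.88 = 0.652103, α = (θ_start − ψ) mod 360° = 67.2639° = 1.173976 rad, β = (θ_goal − ψ) mod 360° = 291.3639° = 5.085259 rad.
Common terms: sin α = 0.922295, cos α = 0.386487, sin β = -0.931286, cos β = 0.364290, cos(α−β) = -0.718126, d² = 0.425239. Work in radians in the unit-radius frame; every candidate has L = ρ·(t + p + q).
LSL: p² = 2 + d² − 2cos(α−β) + 2d(sin α − sin β) = 6.278942; p = √p² = 2.505782; φ = atan2(cos β − cos α, d + sin α − sin β) = -0.008859 rad; t = (φ − α) mod 2π = 5.100350 rad, q = (β − φ) mod 2π = 5.094118 rad → L = 4.88·(5.100350 + 2.505782 + 5.094118) = 4.88·12.700250 = 61.977220 m
RSR: p² = 2 + d² − 2cos(α−β) + 2d(sin β − sin α) = 1.444040; p = √p² = 1.201682; φ = atan2(cos α − cos β, d − sin α + sin β) = 3.123120 rad; t = (α − φ) mod 2π = 4.334042 rad, q = (φ − β) mod 2π = 4.321046 rad → L = 4.88·(4.334042 + 1.201682 + 4.321046) = 4.88·9.856770 = 48.101037 m
LSR: p² = d² − 2 + 2cos(α−β) + 2d(sin α + sin β) = -3.022740 < 0 → infeasible
RSL: p² = d² − 2 + 2cos(α−β) − 2d(sin α + sin β) = -2.999288 < 0 → infeasible
RLR: c = (6 − d² + 2cos(α−β) + 2d(sin α − sin β))/8 = 0.819495; p = 2π − arccos c = 5.672918 rad; φ = atan2(cos α − cos β, d − sin α + sin β) = 3.123120 rad; t = (α − φ + p/2) mod 2π = 0.887316 rad, q = (α − β − t + p) mod 2π = 0.874320 rad → L = 4.88·(0.887316 + 5.672918 + 0.874320) = 4.88·7.434554 = 36.280622 m
LRL: c = (6 − d² + 2cos(α−β) − 2d(sin α − sin β))/8 = 0.215132; p = 2π − arccos c = 4.929216 rad; φ = atan2(cos β − cos α, d + sin α − sin β) = -0.008859 rad; t = (φ − α + p/2) mod 2π = 1.281773 rad, q = (β − α − t + p) mod 2π = 1.275541 rad → L = 4.88·(1.281773 + 4.929216 + 1.275541) = 4.88·7.486530 = 36.534266 m
Shortest: RLR with L = 36.280622 m ≈ 36.2806 m

36.2806 m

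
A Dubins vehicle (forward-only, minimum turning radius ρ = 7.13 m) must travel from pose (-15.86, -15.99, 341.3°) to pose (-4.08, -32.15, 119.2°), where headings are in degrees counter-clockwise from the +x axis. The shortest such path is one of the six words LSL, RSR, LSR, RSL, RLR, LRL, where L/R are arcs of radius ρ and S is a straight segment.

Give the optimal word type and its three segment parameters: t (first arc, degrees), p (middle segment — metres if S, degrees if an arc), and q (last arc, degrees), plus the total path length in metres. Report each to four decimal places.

Let ψ = atan2(Δy, Δx) = atan2(-16.16, 11.78) = -53.9094° be the start→goal bearing.
Normalize: d = |goal − start| / ρ = 19.997850/7.13 = 2.804748, α = (θ_start − ψ) mod 360° = 35.2094° = 0.614521 rad, β = (θ_goal − ψ) mod 360° = 173.1094° = 3.021330 rad.
Common terms: sin α = 0.576567, cos α = 0.817050, sin β = 0.119973, cos β = -0.992777, cos(α−β) = -0.741976, d² = 7.866609. Work in radians in the unit-radius frame; every candidate has L = ρ·(t + p + q).
LSL: p² = 2 + d² − 2cos(α−β) + 2d(sin α − sin β) = 13.911819; p = √p² = 3.729855; φ = atan2(cos β − cos α, d + sin α − sin β) = -0.506623 rad; t = (φ − α) mod 2π = 5.162042 rad, q = (β − φ) mod 2π = 3.527953 rad → L = 7.13·(5.162042 + 3.729855 + 3.527953) = 7.13·12.419849 = 88.553527 m
RSR: p² = 2 + d² − 2cos(α−β) + 2d(sin β − sin α) = 8.789302; p = √p² = 2.964676; φ = atan2(cos α − cos β, d − sin α + sin β) = 0.656646 rad; t = (α − φ) mod 2π = 6.241060 rad, q = (φ − β) mod 2π = 3.918502 rad → L = 7.13·(6.241060 + 2.964676 + 3.918502) = 7.13·13.124237 = 93.575811 m
LSR: p² = d² − 2 + 2cos(α−β) + 2d(sin α + sin β) = 8.289896; p = √p² = 2.879218; φ = atan2(−cos α − cos β, d + sin α + sin β) − atan2(−2, p) = 0.657262 rad; t = (φ − α) mod 2π = 0.042742 rad, q = (φ − β) mod 2π = 3.919118 rad → L = 7.13·(0.042742 + 2.879218 + 3.919118) = 7.13·6.841077 = 48.776882 m
RSL: p² = d² − 2 + 2cos(α−β) − 2d(sin α + sin β) = 0.475418; p = √p² = 0.689506; φ = atan2(cos α + cos β, d − sin α − sin β) − atan2(2, p) = -1.321965 rad; t = (α − φ) mod 2π = 1.936486 rad, q = (β − φ) mod 2π = 4.343295 rad → L = 7.13·(1.936486 + 0.689506 + 4.343295) = 7.13·6.969286 = 49.691011 m
RLR: c = (6 − d² + 2cos(α−β) + 2d(sin α − sin β))/8 = -0.098663; p = 2π − arccos c = 4.613565 rad; φ = atan2(cos α − cos β, d − sin α + sin β) = 0.656646 rad; t = (α − φ + p/2) mod 2π = 2.264657 rad, q = (α − β − t + p) mod 2π = 6.225284 rad → L = 7.13·(2.264657 + 4.613565 + 6.225284) = 7.13·13.103507 = 93.428007 m
LRL: c = (6 − d² + 2cos(α−β) − 2d(sin α − sin β))/8 = -0.738977; p = 2π − arccos c = 3.880838 rad; φ = atan2(cos β − cos α, d + sin α − sin β) = -0.506623 rad; t = (φ − α + p/2) mod 2π = 0.819275 rad, q = (β − α − t + p) mod 2π = 5.468371 rad → L = 7.13·(0.819275 + 3.880838 + 5.468371) = 7.13·10.168485 = 72.501295 m
Shortest: LSR with L = 48.776882 m ≈ 48.7769 m
Convert LSR to answer units (arcs ×180/π): t = 0.042742·180/π = 2.4489°, p = ρ·p = 7.13·2.879218 = 20.5288 m, q = 3.919118·180/π = 224.5489°, L = 48.7769 m.

LSR: t = 2.4489°, p = 20.5288 m, q = 224.5489°, L = 48.7769 m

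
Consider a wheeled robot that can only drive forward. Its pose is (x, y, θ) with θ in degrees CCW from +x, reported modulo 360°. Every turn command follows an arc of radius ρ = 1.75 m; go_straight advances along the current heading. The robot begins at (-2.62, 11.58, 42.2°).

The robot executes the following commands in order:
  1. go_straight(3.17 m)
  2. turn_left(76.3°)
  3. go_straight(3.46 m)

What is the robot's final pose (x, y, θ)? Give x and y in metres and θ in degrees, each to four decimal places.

set_pose: (x, y, θ) = (-2.6200, 11.5800, 42.2000°), ρ = 1.75
go_straight(3.17): x += 3.17·cos θ, y += 3.17·sin θ → (-0.2716, 13.7094, 42.2000°)
turn_left(76.3°): centre at ρ to the left, rotate +76.3° → (0.0908, 15.8408, 118.5000°)
go_straight(3.46): x += 3.46·cos θ, y += 3.46·sin θ → (-1.5602, 18.8815, 118.5000°)

(-1.5602, 18.8815, 118.5000°)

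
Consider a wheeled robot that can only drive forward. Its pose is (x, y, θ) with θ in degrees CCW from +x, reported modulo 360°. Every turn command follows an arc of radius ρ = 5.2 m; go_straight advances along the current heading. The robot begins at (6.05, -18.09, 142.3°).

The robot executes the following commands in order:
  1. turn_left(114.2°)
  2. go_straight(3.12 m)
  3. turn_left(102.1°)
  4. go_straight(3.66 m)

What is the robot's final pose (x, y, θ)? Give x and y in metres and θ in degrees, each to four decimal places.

set_pose: (x, y, θ) = (6.0500, -18.0900, 142.3000°), ρ = 5.2
turn_left(114.2°): centre at ρ to the left, rotate +114.2° → (-2.1863, -20.9904, 256.5000°)
go_straight(3.12): x += 3.12·cos θ, y += 3.12·sin θ → (-2.9146, -24.0242, 256.5000°)
turn_left(102.1°): centre at ρ to the left, rotate +102.1° → (2.0147, -30.4366, 358.6000°)
go_straight(3.66): x += 3.66·cos θ, y += 3.66·sin θ → (5.6736, -30.5260, 358.6000°)

(5.6736, -30.5260, 358.6000°)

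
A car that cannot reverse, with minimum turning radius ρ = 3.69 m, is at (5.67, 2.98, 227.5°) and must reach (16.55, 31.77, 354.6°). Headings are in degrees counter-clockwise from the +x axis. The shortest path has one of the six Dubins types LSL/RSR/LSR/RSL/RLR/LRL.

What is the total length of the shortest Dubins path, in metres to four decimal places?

41.2190 m

Let ψ = atan2(Δy, Δx) = atan2(28.79, 10.88) = 69.2980° be the start→goal bearing.
Normalize: d = |goal − start| / ρ = 30.777240/3.69 = 8.340715, α = (θ_start − ψ) mod 360° = 158.2020° = 2.761146 rad, β = (θ_goal − ψ) mod 360° = 285.3020° = 4.979460 rad.
Common terms: sin α = 0.371335, cos α = -0.928499, sin β = -0.964548, cos β = 0.263907, cos(α−β) = -0.603208, d² = 69.567534. Work in radians in the unit-radius frame; every candidate has L = ρ·(t + p + q).
LSL: p² = 2 + d² − 2cos(α−β) + 2d(sin α − sin β) = 95.058390; p = √p² = 9.749789; φ = atan2(cos β − cos α, d + sin α − sin β) = 0.122608 rad; t = (φ − α) mod 2π = 3.644647 rad, q = (β − φ) mod 2π = 4.856852 rad → L = 3.69·(3.644647 + 9.749789 + 4.856852) = 3.69·18.251288 = 67.347253 m
RSR: p² = 2 + d² − 2cos(α−β) + 2d(sin β − sin α) = 50.489510; p = √p² = 7.105597; φ = atan2(cos α − cos β, d − sin α + sin β) = -0.168610 rad; t = (α − φ) mod 2π = 2.929756 rad, q = (φ − β) mod 2π = 1.135116 rad → L = 3.69·(2.929756 + 7.105597 + 1.135116) = 3.69·11.170469 = 41.219030 m
LSR: p² = d² − 2 + 2cos(α−β) + 2d(sin α + sin β) = 56.465474; p = √p² = 7.514351; φ = atan2(−cos α − cos β, d + sin α + sin β) − atan2(−2, p) = 0.345699 rad; t = (φ − α) mod 2π = 3.867738 rad, q = (φ − β) mod 2π = 1.649424 rad → L = 3.69·(3.867738 + 7.514351 + 1.649424) = 3.69·13.031513 = 48.086284 m
RSL: p² = d² − 2 + 2cos(α−β) − 2d(sin α + sin β) = 76.256762; p = √p² = 8.732512; φ = atan2(cos α + cos β, d − sin α − sin β) − atan2(2, p) = -0.299399 rad; t = (α − φ) mod 2π = 3.060545 rad, q = (β − φ) mod 2π = 5.278859 rad → L = 3.69·(3.060545 + 8.732512 + 5.278859) = 3.69·17.071916 = 62.995370 m
RLR: c = (6 − d² + 2cos(α−β) + 2d(sin α − sin β))/8 = -5.311189, |c| > 1 → infeasible
LRL: c = (6 − d² + 2cos(α−β) − 2d(sin α − sin β))/8 = -10.882299, |c| > 1 → infeasible
Shortest: RSR with L = 41.219030 m ≈ 41.2190 m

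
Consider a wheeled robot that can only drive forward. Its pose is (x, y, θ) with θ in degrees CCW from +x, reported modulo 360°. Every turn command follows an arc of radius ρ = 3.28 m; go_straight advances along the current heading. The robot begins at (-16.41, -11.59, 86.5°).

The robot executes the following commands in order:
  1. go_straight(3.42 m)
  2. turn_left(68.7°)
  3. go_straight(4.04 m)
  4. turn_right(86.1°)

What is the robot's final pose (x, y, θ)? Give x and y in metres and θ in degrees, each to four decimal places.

set_pose: (x, y, θ) = (-16.4100, -11.5900, 86.5000°), ρ = 3.28
go_straight(3.42): x += 3.42·cos θ, y += 3.42·sin θ → (-16.2012, -8.1764, 86.5000°)
turn_left(68.7°): centre at ρ to the left, rotate +68.7° → (-18.0993, -4.9986, 155.2000°)
go_straight(4.04): x += 4.04·cos θ, y += 4.04·sin θ → (-21.7667, -3.3040, 155.2000°)
turn_right(86.1°): centre at ρ to the right, rotate −86.1° → (-23.4551, 0.8436, 69.1000°)

(-23.4551, 0.8436, 69.1000°)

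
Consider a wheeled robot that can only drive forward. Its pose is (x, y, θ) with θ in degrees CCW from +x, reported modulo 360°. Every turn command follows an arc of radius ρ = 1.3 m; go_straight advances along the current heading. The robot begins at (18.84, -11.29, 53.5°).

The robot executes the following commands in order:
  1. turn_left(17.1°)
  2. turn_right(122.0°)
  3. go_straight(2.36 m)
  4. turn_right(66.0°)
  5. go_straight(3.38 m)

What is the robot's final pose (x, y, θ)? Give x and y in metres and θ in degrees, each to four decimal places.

set_pose: (x, y, θ) = (18.8400, -11.2900, 53.5000°), ρ = 1.3
turn_left(17.1°): centre at ρ to the left, rotate +17.1° → (19.0212, -10.9485, 70.6000°)
turn_right(122.0°): centre at ρ to the right, rotate −122.0° → (21.2633, -10.5693, -51.4000° ≡ 308.6000°)
go_straight(2.36): x += 2.36·cos θ, y += 2.36·sin θ → (22.7357, -12.4137, 308.6000°)
turn_right(66.0°): centre at ρ to the right, rotate −66.0° → (22.8739, -13.8230, 242.6000°)
go_straight(3.38): x += 3.38·cos θ, y += 3.38·sin θ → (21.3184, -16.8238, 242.6000°)

(21.3184, -16.8238, 242.6000°)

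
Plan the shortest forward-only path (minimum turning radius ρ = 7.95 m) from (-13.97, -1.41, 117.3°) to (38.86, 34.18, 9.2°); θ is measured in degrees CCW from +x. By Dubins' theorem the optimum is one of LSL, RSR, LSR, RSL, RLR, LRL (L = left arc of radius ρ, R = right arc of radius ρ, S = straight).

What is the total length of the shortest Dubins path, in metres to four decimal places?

Let ψ = atan2(Δy, Δx) = atan2(35.59, 52.83) = 33.9670° be the start→goal bearing.
Normalize: d = |goal − start| / ρ = 63.699741/7.95 = 8.012546, α = (θ_start − ψ) mod 360° = 83.3330° = 1.454436 rad, β = (θ_goal − ψ) mod 360° = 335.2330° = 5.850920 rad.
Common terms: sin α = 0.993238, cos α = 0.116098, sin β = -0.418929, cos β = 0.908019, cos(α−β) = -0.310676, d² = 64.200894. Work in radians in the unit-radius frame; every candidate has L = ρ·(t + p + q).
LSL: p² = 2 + d² − 2cos(α−β) + 2d(sin α − sin β) = 89.452346; p = √p² = 9.457925; φ = atan2(cos β − cos α, d + sin α − sin β) = 0.083829 rad; t = (φ − α) mod 2π = 4.912579 rad, q = (β − φ) mod 2π = 5.767091 rad → L = 7.95·(4.912579 + 9.457925 + 5.767091) = 7.95·20.137595 = 160.093878 m
RSR: p² = 2 + d² − 2cos(α−β) + 2d(sin β − sin α) = 44.192148; p = √p² = 6.647718; φ = atan2(cos α − cos β, d − sin α + sin β) = -0.119410 rad; t = (α − φ) mod 2π = 1.573846 rad, q = (φ − β) mod 2π = 0.312855 rad → L = 7.95·(1.573846 + 6.647718 + 0.312855) = 7.95·8.534418 = 67.848627 m
LSR: p² = d² − 2 + 2cos(α−β) + 2d(sin α + sin β) = 70.782894; p = √p² = 8.413257; φ = atan2(−cos α − cos β, d + sin α + sin β) − atan2(−2, p) = 0.114683 rad; t = (φ − α) mod 2π = 4.943433 rad, q = (φ − β) mod 2π = 0.546948 rad → L = 7.95·(4.943433 + 8.413257 + 0.546948) = 7.95·13.903638 = 110.533924 m
RSL: p² = d² − 2 + 2cos(α−β) − 2d(sin α + sin β) = 52.376188; p = √p² = 7.237139; φ = atan2(cos α + cos β, d − sin α − sin β) − atan2(2, p) = -0.132800 rad; t = (α − φ) mod 2π = 1.587236 rad, q = (β − φ) mod 2π = 5.983720 rad → L = 7.95·(1.587236 + 7.237139 + 5.983720) = 7.95·14.808096 = 117.724363 m
RLR: c = (6 − d² + 2cos(α−β) + 2d(sin α − sin β))/8 = -4.524019, |c| > 1 → infeasible
LRL: c = (6 − d² + 2cos(α−β) − 2d(sin α − sin β))/8 = -10.181543, |c| > 1 → infeasible
Shortest: RSR with L = 67.848627 m ≈ 67.8486 m

67.8486 m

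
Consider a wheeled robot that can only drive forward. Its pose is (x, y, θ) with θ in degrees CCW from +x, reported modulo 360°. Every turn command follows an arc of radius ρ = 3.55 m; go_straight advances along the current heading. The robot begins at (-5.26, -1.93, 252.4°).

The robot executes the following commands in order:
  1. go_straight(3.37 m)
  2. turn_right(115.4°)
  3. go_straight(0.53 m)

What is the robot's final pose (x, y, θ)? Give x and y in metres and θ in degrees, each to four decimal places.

(-12.4715, -6.3037, 137.0000°)

set_pose: (x, y, θ) = (-5.2600, -1.9300, 252.4000°), ρ = 3.55
go_straight(3.37): x += 3.37·cos θ, y += 3.37·sin θ → (-6.2790, -5.1423, 252.4000°)
turn_right(115.4°): centre at ρ to the right, rotate −115.4° → (-12.0839, -6.6651, 137.0000°)
go_straight(0.53): x += 0.53·cos θ, y += 0.53·sin θ → (-12.4715, -6.3037, 137.0000°)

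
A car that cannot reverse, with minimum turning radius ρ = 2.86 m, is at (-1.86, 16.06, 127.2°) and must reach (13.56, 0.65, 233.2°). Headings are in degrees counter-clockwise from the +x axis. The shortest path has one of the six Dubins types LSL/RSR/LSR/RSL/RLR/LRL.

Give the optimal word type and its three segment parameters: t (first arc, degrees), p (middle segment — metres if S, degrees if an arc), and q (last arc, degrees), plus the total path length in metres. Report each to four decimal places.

Let ψ = atan2(Δy, Δx) = atan2(-15.41, 15.42) = -44.9814° be the start→goal bearing.
Normalize: d = |goal − start| / ρ = 21.800103/2.86 = 7.622414, α = (θ_start − ψ) mod 360° = 172.1814° = 3.005133 rad, β = (θ_goal − ψ) mod 360° = 278.1814° = 4.855182 rad.
Common terms: sin α = 0.136037, cos α = -0.990704, sin β = -0.989822, cos β = 0.142308, cos(α−β) = -0.275637, d² = 58.101191. Work in radians in the unit-radius frame; every candidate has L = ρ·(t + p + q).
LSL: p² = 2 + d² − 2cos(α−β) + 2d(sin α − sin β) = 77.815997; p = √p² = 8.821338; φ = atan2(cos β − cos α, d + sin α − sin β) = 0.128796 rad; t = (φ − α) mod 2π = 3.406848 rad, q = (β − φ) mod 2π = 4.726386 rad → L = 2.86·(3.406848 + 8.821338 + 4.726386) = 2.86·16.954572 = 48.490076 m
RSR: p² = 2 + d² − 2cos(α−β) + 2d(sin β − sin α) = 43.488934; p = √p² = 6.594614; φ = atan2(cos α − cos β, d − sin α + sin β) = -0.172665 rad; t = (α − φ) mod 2π = 3.177798 rad, q = (φ − β) mod 2π = 1.255338 rad → L = 2.86·(3.177798 + 6.594614 + 1.255338) = 2.86·11.027750 = 31.539366 m
LSR: p² = d² − 2 + 2cos(α−β) + 2d(sin α + sin β) = 42.534103; p = √p² = 6.521817; φ = atan2(−cos α − cos β, d + sin α + sin β) − atan2(−2, p) = 0.422250 rad; t = (φ − α) mod 2π = 3.700303 rad, q = (φ − β) mod 2π = 1.850254 rad → L = 2.86·(3.700303 + 6.521817 + 1.850254) = 2.86·12.072375 = 34.526992 m
RSL: p² = d² − 2 + 2cos(α−β) − 2d(sin α + sin β) = 68.565729; p = √p² = 8.280443; φ = atan2(cos α + cos β, d − sin α − sin β) − atan2(2, p) = -0.336753 rad; t = (α − φ) mod 2π = 3.341886 rad, q = (β − φ) mod 2π = 5.191935 rad → L = 2.86·(3.341886 + 8.280443 + 5.191935) = 2.86·16.814263 = 48.088793 m
RLR: c = (6 − d² + 2cos(α−β) + 2d(sin α − sin β))/8 = -4.436117, |c| > 1 → infeasible
LRL: c = (6 − d² + 2cos(α−β) − 2d(sin α − sin β))/8 = -8.727000, |c| > 1 → infeasible
Shortest: RSR with L = 31.539366 m ≈ 31.5394 m
Convert RSR to answer units (arcs ×180/π): t = 3.177798·180/π = 182.0744°, p = ρ·p = 2.86·6.594614 = 18.8606 m, q = 1.255338·180/π = 71.9256°, L = 31.5394 m.

RSR: t = 182.0744°, p = 18.8606 m, q = 71.9256°, L = 31.5394 m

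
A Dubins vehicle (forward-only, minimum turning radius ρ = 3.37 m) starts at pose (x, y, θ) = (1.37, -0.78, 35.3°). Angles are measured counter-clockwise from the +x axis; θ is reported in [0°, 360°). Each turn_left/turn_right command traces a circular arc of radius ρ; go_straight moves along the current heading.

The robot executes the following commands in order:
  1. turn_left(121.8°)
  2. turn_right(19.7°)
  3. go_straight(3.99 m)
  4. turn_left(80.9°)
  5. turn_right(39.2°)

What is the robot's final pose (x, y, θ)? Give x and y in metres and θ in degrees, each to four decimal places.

set_pose: (x, y, θ) = (1.3700, -0.7800, 35.3000°), ρ = 3.37
turn_left(121.8°): centre at ρ to the left, rotate +121.8° → (0.7340, 5.0748, 157.1000°)
turn_right(19.7°): centre at ρ to the right, rotate −19.7° → (-0.2358, 5.6985, 137.4000°)
go_straight(3.99): x += 3.99·cos θ, y += 3.99·sin θ → (-3.1728, 8.3993, 137.4000°)
turn_left(80.9°): centre at ρ to the left, rotate +80.9° → (-7.5425, 8.5633, 218.3000°)
turn_right(39.2°): centre at ρ to the right, rotate −39.2° → (-9.6841, 7.8384, 179.1000°)

(-9.6841, 7.8384, 179.1000°)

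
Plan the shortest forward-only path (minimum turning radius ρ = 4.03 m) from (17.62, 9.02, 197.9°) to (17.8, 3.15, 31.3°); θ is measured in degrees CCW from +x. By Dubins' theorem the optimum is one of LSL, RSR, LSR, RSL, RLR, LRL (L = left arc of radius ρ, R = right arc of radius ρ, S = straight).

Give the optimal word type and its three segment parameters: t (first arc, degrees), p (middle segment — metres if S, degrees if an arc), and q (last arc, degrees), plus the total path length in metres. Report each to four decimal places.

RLR: t = 35.3514°, p = 244.8151°, q = 16.0636°, L = 20.8359 m

Let ψ = atan2(Δy, Δx) = atan2(-5.87, 0.18) = -88.2436° be the start→goal bearing.
Normalize: d = |goal − start| / ρ = 5.872759/4.03 = 1.457260, α = (θ_start − ψ) mod 360° = 286.1436° = 4.994148 rad, β = (θ_goal − ψ) mod 360° = 119.5436° = 2.086430 rad.
Common terms: sin α = -0.960568, cos α = 0.278046, sin β = 0.869981, cos β = -0.493086, cos(α−β) = -0.972776, d² = 2.123608. Work in radians in the unit-radius frame; every candidate has L = ρ·(t + p + q).
LSL: p² = 2 + d² − 2cos(α−β) + 2d(sin α − sin β) = 0.733988; p = √p² = 0.856731; φ = atan2(cos β − cos α, d + sin α − sin β) = -2.021626 rad; t = (φ − α) mod 2π = 5.550597 rad, q = (β − φ) mod 2π = 4.108055 rad → L = 4.03·(5.550597 + 0.856731 + 4.108055) = 4.03·10.515383 = 42.376994 m
RSR: p² = 2 + d² − 2cos(α−β) + 2d(sin β − sin α) = 11.404331; p = √p² = 3.377030; φ = atan2(cos α − cos β, d − sin α + sin β) = 0.230379 rad; t = (α − φ) mod 2π = 4.763770 rad, q = (φ − β) mod 2π = 4.427134 rad → L = 4.03·(4.763770 + 3.377030 + 4.427134) = 4.03·12.567934 = 50.648773 m
LSR: p² = d² − 2 + 2cos(α−β) + 2d(sin α + sin β) = -2.085962 < 0 → infeasible
RSL: p² = d² − 2 + 2cos(α−β) − 2d(sin α + sin β) = -1.557926 < 0 → infeasible
RLR: c = (6 − d² + 2cos(α−β) + 2d(sin α − sin β))/8 = -0.425541; p = 2π − arccos c = 4.272829 rad; φ = atan2(cos α − cos β, d − sin α + sin β) = 0.230379 rad; t = (α − φ + p/2) mod 2π = 0.616999 rad, q = (α − β − t + p) mod 2π = 0.280363 rad → L = 4.03·(0.616999 + 4.272829 + 0.280363) = 4.03·5.170191 = 20.835870 m
LRL: c = (6 − d² + 2cos(α−β) − 2d(sin α − sin β))/8 = 0.908251; p = 2π − arccos c = 5.851475 rad; φ = atan2(cos β − cos α, d + sin α − sin β) = -2.021626 rad; t = (φ − α + p/2) mod 2π = 2.193149 rad, q = (β − α − t + p) mod 2π = 0.750607 rad → L = 4.03·(2.193149 + 5.851475 + 0.750607) = 4.03·8.795232 = 35.444783 m
Shortest: RLR with L = 20.835870 m ≈ 20.8359 m
Convert RLR to answer units (arcs ×180/π): t = 0.616999·180/π = 35.3514°, p = 4.272829·180/π = 244.8151°, q = 0.280363·180/π = 16.0636°, L = 20.8359 m.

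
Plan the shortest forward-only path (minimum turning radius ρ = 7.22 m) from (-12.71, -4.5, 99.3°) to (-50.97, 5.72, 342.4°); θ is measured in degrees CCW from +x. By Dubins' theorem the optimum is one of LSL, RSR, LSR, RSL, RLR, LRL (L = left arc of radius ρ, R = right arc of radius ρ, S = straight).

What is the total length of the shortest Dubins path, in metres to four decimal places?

Let ψ = atan2(Δy, Δx) = atan2(10.22, -38.26) = 165.0444° be the start→goal bearing.
Normalize: d = |goal − start| / ρ = 39.601465/7.22 = 5.484967, α = (θ_start − ψ) mod 360° = 294.2556° = 5.135730 rad, β = (θ_goal − ψ) mod 360° = 177.3556° = 3.095440 rad.
Common terms: sin α = -0.911722, cos α = 0.410809, sin β = 0.046136, cos β = -0.998935, cos(α−β) = -0.452435, d² = 30.084867. Work in radians in the unit-radius frame; every candidate has L = ρ·(t + p + q).
LSL: p² = 2 + d² − 2cos(α−β) + 2d(sin α − sin β) = 22.482099; p = √p² = 4.741529; φ = atan2(cos β − cos α, d + sin α − sin β) = -0.301883 rad; t = (φ − α) mod 2π = 0.845573 rad, q = (β − φ) mod 2π = 3.397323 rad → L = 7.22·(0.845573 + 4.741529 + 3.397323) = 7.22·8.984425 = 64.867546 m
RSR: p² = 2 + d² − 2cos(α−β) + 2d(sin β − sin α) = 43.497374; p = √p² = 6.595254; φ = atan2(cos α − cos β, d − sin α + sin β) = 0.215413 rad; t = (α − φ) mod 2π = 4.920317 rad, q = (φ − β) mod 2π = 3.403159 rad → L = 7.22·(4.920317 + 6.595254 + 3.403159) = 7.22·14.918729 = 107.713224 m
LSR: p² = d² − 2 + 2cos(α−β) + 2d(sin α + sin β) = 17.684584; p = √p² = 4.205304; φ = atan2(−cos α − cos β, d + sin α + sin β) − atan2(−2, p) = 0.570565 rad; t = (φ − α) mod 2π = 1.718021 rad, q = (φ − β) mod 2π = 3.758311 rad → L = 7.22·(1.718021 + 4.205304 + 3.758311) = 7.22·9.681636 = 69.901409 m
RSL: p² = d² − 2 + 2cos(α−β) − 2d(sin α + sin β) = 36.675412; p = √p² = 6.056023; φ = atan2(cos α + cos β, d − sin α − sin β) − atan2(2, p) = -0.411320 rad; t = (α − φ) mod 2π = 5.547050 rad, q = (β − φ) mod 2π = 3.506760 rad → L = 7.22·(5.547050 + 6.056023 + 3.506760) = 7.22·15.109832 = 109.092987 m
RLR: c = (6 − d² + 2cos(α−β) + 2d(sin α − sin β))/8 = -4.437172, |c| > 1 → infeasible
LRL: c = (6 − d² + 2cos(α−β) − 2d(sin α − sin β))/8 = -1.810262, |c| > 1 → infeasible
Shortest: LSL with L = 64.867546 m ≈ 64.8675 m

64.8675 m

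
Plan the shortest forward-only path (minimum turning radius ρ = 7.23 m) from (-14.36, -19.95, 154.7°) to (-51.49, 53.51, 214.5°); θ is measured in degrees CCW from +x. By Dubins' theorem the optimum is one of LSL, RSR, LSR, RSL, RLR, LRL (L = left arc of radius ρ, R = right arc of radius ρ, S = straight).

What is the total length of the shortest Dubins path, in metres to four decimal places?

88.4843 m

Let ψ = atan2(Δy, Δx) = atan2(73.46, -37.13) = 116.8141° be the start→goal bearing.
Normalize: d = |goal − start| / ρ = 82.310440/7.23 = 11.384570, α = (θ_start − ψ) mod 360° = 37.8859° = 0.661234 rad, β = (θ_goal − ψ) mod 360° = 97.6859° = 1.704941 rad.
Common terms: sin α = 0.614091, cos α = 0.789235, sin β = 0.991016, cos β = -0.133742, cos(α−β) = 0.503020, d² = 129.608430. Work in radians in the unit-radius frame; every candidate has L = ρ·(t + p + q).
LSL: p² = 2 + d² − 2cos(α−β) + 2d(sin α − sin β) = 122.020131; p = √p² = 11.046272; φ = atan2(cos β − cos α, d + sin α − sin β) = -0.083653 rad; t = (φ − α) mod 2π = 5.538298 rad, q = (β − φ) mod 2π = 1.788594 rad → L = 7.23·(5.538298 + 11.046272 + 1.788594) = 7.23·18.373164 = 132.837979 m
RSR: p² = 2 + d² − 2cos(α−β) + 2d(sin β − sin α) = 139.184649; p = √p² = 11.797654; φ = atan2(cos α − cos β, d − sin α + sin β) = 0.078314 rad; t = (α − φ) mod 2π = 0.582920 rad, q = (φ − β) mod 2π = 4.656559 rad → L = 7.23·(0.582920 + 11.797654 + 4.656559) = 7.23·17.037133 = 123.178470 m
LSR: p² = d² − 2 + 2cos(α−β) + 2d(sin α + sin β) = 165.161380; p = √p² = 12.851513; φ = atan2(−cos α − cos β, d + sin α + sin β) − atan2(−2, p) = 0.103965 rad; t = (φ − α) mod 2π = 5.725917 rad, q = (φ − β) mod 2π = 4.682210 rad → L = 7.23·(5.725917 + 12.851513 + 4.682210) = 7.23·23.259640 = 168.167196 m
RSL: p² = d² − 2 + 2cos(α−β) − 2d(sin α + sin β) = 92.067560; p = √p² = 9.595184; φ = atan2(cos α + cos β, d − sin α − sin β) − atan2(2, p) = -0.138568 rad; t = (α − φ) mod 2π = 0.799802 rad, q = (β − φ) mod 2π = 1.843509 rad → L = 7.23·(0.799802 + 9.595184 + 1.843509) = 7.23·12.238495 = 88.484320 m
RLR: c = (6 − d² + 2cos(α−β) + 2d(sin α − sin β))/8 = -16.398081, |c| > 1 → infeasible
LRL: c = (6 − d² + 2cos(α−β) − 2d(sin α − sin β))/8 = -14.252516, |c| > 1 → infeasible
Shortest: RSL with L = 88.484320 m ≈ 88.4843 m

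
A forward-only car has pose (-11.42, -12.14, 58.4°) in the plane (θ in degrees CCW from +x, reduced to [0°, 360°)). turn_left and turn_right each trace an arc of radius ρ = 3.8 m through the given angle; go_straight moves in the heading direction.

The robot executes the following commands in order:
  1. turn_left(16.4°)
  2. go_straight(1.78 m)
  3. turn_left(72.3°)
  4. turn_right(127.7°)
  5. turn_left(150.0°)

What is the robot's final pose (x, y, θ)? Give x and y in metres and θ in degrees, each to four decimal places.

(-11.8871, 8.8536, 169.4000°)

set_pose: (x, y, θ) = (-11.4200, -12.1400, 58.4000°), ρ = 3.8
turn_left(16.4°): centre at ρ to the left, rotate +16.4° → (-10.9895, -11.1452, 74.8000°)
go_straight(1.78): x += 1.78·cos θ, y += 1.78·sin θ → (-10.5228, -9.4274, 74.8000°)
turn_left(72.3°): centre at ρ to the left, rotate +72.3° → (-12.1258, -5.2406, 147.1000°)
turn_right(127.7°): centre at ρ to the right, rotate −127.7° → (-11.3240, 1.5342, 19.4000°)
turn_left(150.0°): centre at ρ to the left, rotate +150.0° → (-11.8871, 8.8536, 169.4000°)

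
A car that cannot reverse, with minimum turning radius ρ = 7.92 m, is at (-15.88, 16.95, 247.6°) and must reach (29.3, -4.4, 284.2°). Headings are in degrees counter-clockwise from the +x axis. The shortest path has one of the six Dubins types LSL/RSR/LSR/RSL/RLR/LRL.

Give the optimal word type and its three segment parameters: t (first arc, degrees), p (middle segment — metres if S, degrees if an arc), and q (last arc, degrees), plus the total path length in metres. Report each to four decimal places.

LSR: t = 104.3348°, p = 32.7256 m, q = 67.7348°, L = 56.5108 m

Let ψ = atan2(Δy, Δx) = atan2(-21.35, 45.18) = -25.2933° be the start→goal bearing.
Normalize: d = |goal − start| / ρ = 49.970540/7.92 = 6.309412, α = (θ_start − ψ) mod 360° = 272.8933° = 4.762886 rad, β = (θ_goal − ψ) mod 360° = 309.4933° = 5.401677 rad.
Common terms: sin α = -0.998725, cos α = 0.050476, sin β = -0.771699, cos β = 0.635988, cos(α−β) = 0.802817, d² = 39.808675. Work in radians in the unit-radius frame; every candidate has L = ρ·(t + p + q).
LSL: p² = 2 + d² − 2cos(α−β) + 2d(sin α − sin β) = 37.338239; p = √p² = 6.110502; φ = atan2(cos β − cos α, d + sin α − sin β) = 0.095968 rad; t = (φ − α) mod 2π = 1.616267 rad, q = (β − φ) mod 2π = 5.305709 rad → L = 7.92·(1.616267 + 6.110502 + 5.305709) = 7.92·13.032478 = 103.217227 m
RSR: p² = 2 + d² − 2cos(α−β) + 2d(sin β − sin α) = 43.067842; p = √p² = 6.562609; φ = atan2(cos α − cos β, d − sin α + sin β) = -0.089338 rad; t = (α − φ) mod 2π = 4.852224 rad, q = (φ − β) mod 2π = 0.792170 rad → L = 7.92·(4.852224 + 6.562609 + 0.792170) = 7.92·12.207004 = 96.679473 m
LSR: p² = d² − 2 + 2cos(α−β) + 2d(sin α + sin β) = 17.073636; p = √p² = 4.132026; φ = atan2(−cos α − cos β, d + sin α + sin β) − atan2(−2, p) = 0.300686 rad; t = (φ − α) mod 2π = 1.820985 rad, q = (φ − β) mod 2π = 1.182194 rad → L = 7.92·(1.820985 + 4.132026 + 1.182194) = 7.92·7.135205 = 56.510824 m
RSL: p² = d² − 2 + 2cos(α−β) − 2d(sin α + sin β) = 61.754985; p = √p² = 7.858434; φ = atan2(cos α + cos β, d − sin α − sin β) − atan2(2, p) = -0.164456 rad; t = (α − φ) mod 2π = 4.927342 rad, q = (β − φ) mod 2π = 5.566133 rad → L = 7.92·(4.927342 + 7.858434 + 5.566133) = 7.92·18.351909 = 145.347123 m
RLR: c = (6 − d² + 2cos(α−β) + 2d(sin α − sin β))/8 = -4.383480, |c| > 1 → infeasible
LRL: c = (6 − d² + 2cos(α−β) − 2d(sin α − sin β))/8 = -3.667280, |c| > 1 → infeasible
Shortest: LSR with L = 56.510824 m ≈ 56.5108 m
Convert LSR to answer units (arcs ×180/π): t = 1.820985·180/π = 104.3348°, p = ρ·p = 7.92·4.132026 = 32.7256 m, q = 1.182194·180/π = 67.7348°, L = 56.5108 m.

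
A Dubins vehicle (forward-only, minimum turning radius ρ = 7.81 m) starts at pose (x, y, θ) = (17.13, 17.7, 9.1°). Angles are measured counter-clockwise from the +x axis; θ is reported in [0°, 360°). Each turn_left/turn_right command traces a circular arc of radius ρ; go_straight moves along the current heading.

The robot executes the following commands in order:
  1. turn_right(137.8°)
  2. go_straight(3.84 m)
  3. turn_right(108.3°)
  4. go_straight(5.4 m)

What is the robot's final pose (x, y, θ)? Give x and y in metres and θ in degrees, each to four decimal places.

(6.4732, 7.2666, 123.0000°)

set_pose: (x, y, θ) = (17.1300, 17.7000, 9.1000°), ρ = 7.81
turn_right(137.8°): centre at ρ to the right, rotate −137.8° → (24.4604, 5.1052, -128.7000° ≡ 231.3000°)
go_straight(3.84): x += 3.84·cos θ, y += 3.84·sin θ → (22.0594, 2.1083, 231.3000°)
turn_right(108.3°): centre at ρ to the right, rotate −108.3° → (9.4143, 2.7378, 123.0000°)
go_straight(5.4): x += 5.4·cos θ, y += 5.4·sin θ → (6.4732, 7.2666, 123.0000°)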